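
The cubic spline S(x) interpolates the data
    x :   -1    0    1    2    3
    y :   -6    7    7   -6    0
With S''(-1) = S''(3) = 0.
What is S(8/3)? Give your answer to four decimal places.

Write M_i for S''(x_i). With h_i = 1, 1, 1, 1 and divided differences Δ_i = 13, 0, -13, 6, the continuity of S' gives the tridiagonal system
  1·M_0 + 4·M_1 + 1·M_2 = 6(Δ_1 - Δ_0) = -78
  1·M_1 + 4·M_2 + 1·M_3 = 6(Δ_2 - Δ_1) = -78
  1·M_2 + 4·M_3 + 1·M_4 = 6(Δ_3 - Δ_2) = 114
Natural end conditions: M_0 = M_4 = 0.
Hence M_0 = 0, M_1 = -93/7, M_2 = -174/7, M_3 = 243/7, M_4 = 0.
On [2, 3], S(x) = -6 - 39/7·(x - 2) + 243/14·(x - 2)² - 81/14·(x - 2)³.
With (x - 2) = 2/3: S(8/3) = -26/7.

-3.7143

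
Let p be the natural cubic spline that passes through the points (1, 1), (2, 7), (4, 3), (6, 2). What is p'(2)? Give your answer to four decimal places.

With M_i denoting the second derivative at x_i, h_i = 1, 2, 2, and Δ_i = (y_(i+1) − y_i)/h_i = 6, -2, -1/2:
  1·M_0 + 6·M_1 + 2·M_2 = 6(Δ_1 - Δ_0) = -48
  2·M_1 + 8·M_2 + 2·M_3 = 6(Δ_2 - Δ_1) = 9
Natural end conditions: M_0 = M_3 = 0.
Hence M_0 = 0, M_1 = -201/22, M_2 = 75/22, M_3 = 0.
On [2, 4], p'(t) = b_1 + 2c_1·(t - 2) + 3d_1·(t - 2)² with b_1 = Δ_1 - h_1(2M_1 + M_2)/6 = 65/22, c_1 = M_1/2 = -201/44, d_1 = (M_2 - M_1)/(6h_1) = 23/22. So p'(2) = 65/22.

2.9545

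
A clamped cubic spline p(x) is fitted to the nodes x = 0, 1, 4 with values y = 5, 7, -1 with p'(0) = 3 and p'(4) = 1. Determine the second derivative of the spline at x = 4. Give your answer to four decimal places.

Let σ_i = p''(x_i). Step sizes h_i = 1, 3; slopes of the chords Δ_i = (y_(i+1) - y_i)/h_i = 2, -8/3.
  1·σ_0 + 8·σ_1 + 3·σ_2 = 6(Δ_1 - Δ_0) = -28
Clamped end conditions give two more equations: 2h_0·σ_0 + h_0·σ_1 = 6(Δ_0 - p'(0)) = -6 and h_1·σ_1 + 2h_1·σ_2 = 6(p'(4) - Δ_1) = 22.
Solving the tridiagonal system: σ_0 = 0, σ_1 = -6, σ_2 = 20/3.

6.6667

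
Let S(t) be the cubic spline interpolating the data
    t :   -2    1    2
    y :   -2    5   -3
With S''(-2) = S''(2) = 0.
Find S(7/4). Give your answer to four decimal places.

Let M_i = S''(x_i). Step sizes h_i = 3, 1; slopes of the chords Δ_i = (y_(i+1) - y_i)/h_i = 7/3, -8.
  3·M_0 + 8·M_1 + 1·M_2 = 6(Δ_1 - Δ_0) = -62
Natural end conditions: M_0 = M_2 = 0.
Solving: M_0 = 0, M_1 = -31/4, M_2 = 0.
On [1, 2], S(t) = 5 - 65/12·(t - 1) - 31/8·(t - 1)² + 31/24·(t - 1)³.
With (t - 1) = 3/4: S(7/4) = -357/512.

-0.6973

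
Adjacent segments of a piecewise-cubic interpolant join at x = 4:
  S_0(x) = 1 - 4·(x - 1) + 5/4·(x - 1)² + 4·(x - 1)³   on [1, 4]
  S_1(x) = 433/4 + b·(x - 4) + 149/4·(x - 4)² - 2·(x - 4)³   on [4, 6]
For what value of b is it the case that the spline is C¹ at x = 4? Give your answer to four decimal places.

111.5000

S_0'(x) = -4 + 5/2·(x - 1) + 12·(x - 1)², so S_0'(4) = 223/2. On the right, S_1'(4) = b, so b = 223/2.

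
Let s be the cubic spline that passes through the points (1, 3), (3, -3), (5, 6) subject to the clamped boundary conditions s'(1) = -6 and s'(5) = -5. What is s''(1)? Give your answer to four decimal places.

Write m_i for s''(x_i). With h_i = 2, 2 and divided differences Δ_i = -3, 9/2, the continuity of s' gives the tridiagonal system
  2·m_0 + 8·m_1 + 2·m_2 = 6(Δ_1 - Δ_0) = 45
Clamped end conditions give two more equations: 2h_0·m_0 + h_0·m_1 = 6(Δ_0 - s'(1)) = 18 and h_1·m_1 + 2h_1·m_2 = 6(s'(5) - Δ_1) = -57.
Hence m_0 = -7/8, m_1 = 43/4, m_2 = -157/8.

-0.8750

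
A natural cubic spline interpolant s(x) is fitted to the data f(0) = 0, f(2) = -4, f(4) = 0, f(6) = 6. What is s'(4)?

3

With σ_i denoting the second derivative at x_i, h_i = 2, 2, 2, and Δ_i = (y_(i+1) − y_i)/h_i = -2, 2, 3:
  2·σ_0 + 8·σ_1 + 2·σ_2 = 6(Δ_1 - Δ_0) = 24
  2·σ_1 + 8·σ_2 + 2·σ_3 = 6(Δ_2 - Δ_1) = 6
Natural end conditions: σ_0 = σ_3 = 0.
Hence σ_0 = 0, σ_1 = 3, σ_2 = 0, σ_3 = 0.
On [4, 6], s'(x) = b_2 + 2c_2·(x - 4) + 3d_2·(x - 4)² with b_2 = Δ_2 - h_2(2σ_2 + σ_3)/6 = 3, c_2 = σ_2/2 = 0, d_2 = (σ_3 - σ_2)/(6h_2) = 0. So s'(4) = 3.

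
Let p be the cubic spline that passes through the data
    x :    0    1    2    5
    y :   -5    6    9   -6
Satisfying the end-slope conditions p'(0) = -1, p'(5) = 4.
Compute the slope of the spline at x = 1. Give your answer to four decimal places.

11.5862

Let σ_i = p''(x_i). Step sizes h_i = 1, 1, 3; slopes of the chords Δ_i = (y_(i+1) - y_i)/h_i = 11, 3, -5.
  1·σ_0 + 4·σ_1 + 1·σ_2 = 6(Δ_1 - Δ_0) = -48
  1·σ_1 + 8·σ_2 + 3·σ_3 = 6(Δ_2 - Δ_1) = -48
Clamped end conditions give two more equations: 2h_0·σ_0 + h_0·σ_1 = 6(Δ_0 - p'(0)) = 72 and h_2·σ_2 + 2h_2·σ_3 = 6(p'(5) - Δ_2) = 54.
Solving: σ_0 = 1358/29, σ_1 = -628/29, σ_2 = -238/29, σ_3 = 380/29.
On [1, 2], p'(x) = b_1 + 2c_1·(x - 1) + 3d_1·(x - 1)² with b_1 = Δ_1 - h_1(2σ_1 + σ_2)/6 = 336/29, c_1 = σ_1/2 = -314/29, d_1 = (σ_2 - σ_1)/(6h_1) = 65/29. So p'(1) = 336/29.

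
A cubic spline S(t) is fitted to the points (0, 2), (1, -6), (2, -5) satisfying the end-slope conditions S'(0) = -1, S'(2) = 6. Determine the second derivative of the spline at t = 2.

Let m_i = S''(x_i). Step sizes h_i = 1, 1; slopes of the chords Δ_i = (y_(i+1) - y_i)/h_i = -8, 1.
  1·m_0 + 4·m_1 + 1·m_2 = 6(Δ_1 - Δ_0) = 54
Clamped end conditions give two more equations: 2h_0·m_0 + h_0·m_1 = 6(Δ_0 - S'(0)) = -42 and h_1·m_1 + 2h_1·m_2 = 6(S'(2) - Δ_1) = 30.
Hence m_0 = -31, m_1 = 20, m_2 = 5.

5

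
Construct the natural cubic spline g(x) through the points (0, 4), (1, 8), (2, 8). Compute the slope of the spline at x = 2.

-1

Put M_i = g'' at the i-th knot. Here h = (1, 1) and Δ = (4, 0), so the interior equations h_(i-1)·M_(i-1) + 2(h_(i-1)+h_i)·M_i + h_i·M_(i+1) = 6(Δ_i − Δ_(i-1)) read
  1·M_0 + 4·M_1 + 1·M_2 = 6(Δ_1 - Δ_0) = -24
Natural end conditions: M_0 = M_2 = 0.
Solving the tridiagonal system: M_0 = 0, M_1 = -6, M_2 = 0.
On [1, 2], g'(x) = b_1 + 2c_1·(x - 1) + 3d_1·(x - 1)² with b_1 = Δ_1 - h_1(2M_1 + M_2)/6 = 2, c_1 = M_1/2 = -3, d_1 = (M_2 - M_1)/(6h_1) = 1. So g'(2) = -1.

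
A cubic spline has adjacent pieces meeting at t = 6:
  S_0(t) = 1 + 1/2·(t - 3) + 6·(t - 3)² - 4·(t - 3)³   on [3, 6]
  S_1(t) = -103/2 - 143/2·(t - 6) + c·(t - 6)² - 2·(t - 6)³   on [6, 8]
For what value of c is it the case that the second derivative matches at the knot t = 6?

-30

S_0''(t) = 12 - 24·(t - 3), so S_0''(6) = -60. On the right, S_1''(6) = 2c, so c = -30.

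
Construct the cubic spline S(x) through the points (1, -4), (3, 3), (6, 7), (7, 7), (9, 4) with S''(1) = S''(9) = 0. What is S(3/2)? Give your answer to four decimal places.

Write m_i for S''(x_i). With h_i = 2, 3, 1, 2 and divided differences Δ_i = 7/2, 4/3, 0, -3/2, the continuity of S' gives the tridiagonal system
  2·m_0 + 10·m_1 + 3·m_2 = 6(Δ_1 - Δ_0) = -13
  3·m_1 + 8·m_2 + 1·m_3 = 6(Δ_2 - Δ_1) = -8
  1·m_2 + 6·m_3 + 2·m_4 = 6(Δ_3 - Δ_2) = -9
Natural end conditions: m_0 = m_4 = 0.
Forward elimination and back-substitution give m_0 = 0, m_1 = -19/16, m_2 = -3/8, m_3 = -23/16, m_4 = 0.
On [1, 3], S(x) = -4 + 187/48·(x - 1) + 0·(x - 1)² - 19/192·(x - 1)³.
With (x - 1) = 1/2: S(3/2) = -1057/512.

-2.0645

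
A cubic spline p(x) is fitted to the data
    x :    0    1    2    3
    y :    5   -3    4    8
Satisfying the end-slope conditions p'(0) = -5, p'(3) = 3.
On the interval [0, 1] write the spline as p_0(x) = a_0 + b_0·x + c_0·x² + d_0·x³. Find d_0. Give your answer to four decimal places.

Let m_i = p''(x_i). Step sizes h_i = 1, 1, 1; slopes of the chords Δ_i = (y_(i+1) - y_i)/h_i = -8, 7, 4.
  1·m_0 + 4·m_1 + 1·m_2 = 6(Δ_1 - Δ_0) = 90
  1·m_1 + 4·m_2 + 1·m_3 = 6(Δ_2 - Δ_1) = -18
Clamped end conditions give two more equations: 2h_0·m_0 + h_0·m_1 = 6(Δ_0 - p'(0)) = -18 and h_2·m_2 + 2h_2·m_3 = 6(p'(3) - Δ_2) = -6.
Forward elimination and back-substitution give m_0 = -376/15, m_1 = 482/15, m_2 = -202/15, m_3 = 56/15.
On [0, 1], with p_0(x) = a_0 + b_0·x + c_0·x² + d_0·x³: c_0 = m_0/2 = -188/15, d_0 = (m_1 - m_0)/(6h_0) = 143/15, b_0 = Δ_0 - h_0(2m_0 + m_1)/6 = -5.

9.5333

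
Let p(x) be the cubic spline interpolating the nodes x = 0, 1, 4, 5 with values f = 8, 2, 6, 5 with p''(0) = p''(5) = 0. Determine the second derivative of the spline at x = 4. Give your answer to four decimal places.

-4.4364

Put M_i = p'' at the i-th knot. Here h = (1, 3, 1) and Δ = (-6, 4/3, -1), so the interior equations h_(i-1)·M_(i-1) + 2(h_(i-1)+h_i)·M_i + h_i·M_(i+1) = 6(Δ_i − Δ_(i-1)) read
  1·M_0 + 8·M_1 + 3·M_2 = 6(Δ_1 - Δ_0) = 44
  3·M_1 + 8·M_2 + 1·M_3 = 6(Δ_2 - Δ_1) = -14
Natural end conditions: M_0 = M_3 = 0.
Hence M_0 = 0, M_1 = 394/55, M_2 = -244/55, M_3 = 0.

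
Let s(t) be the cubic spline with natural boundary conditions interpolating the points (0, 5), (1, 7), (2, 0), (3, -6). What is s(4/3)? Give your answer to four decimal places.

5.3235

Put M_i = s'' at the i-th knot. Here h = (1, 1, 1) and Δ = (2, -7, -6), so the interior equations h_(i-1)·M_(i-1) + 2(h_(i-1)+h_i)·M_i + h_i·M_(i+1) = 6(Δ_i − Δ_(i-1)) read
  1·M_0 + 4·M_1 + 1·M_2 = 6(Δ_1 - Δ_0) = -54
  1·M_1 + 4·M_2 + 1·M_3 = 6(Δ_2 - Δ_1) = 6
Natural end conditions: M_0 = M_3 = 0.
Forward elimination and back-substitution give M_0 = 0, M_1 = -74/5, M_2 = 26/5, M_3 = 0.
On [1, 2], s(t) = 7 - 44/15·(t - 1) - 37/5·(t - 1)² + 10/3·(t - 1)³.
With (t - 1) = 1/3: s(4/3) = 2156/405.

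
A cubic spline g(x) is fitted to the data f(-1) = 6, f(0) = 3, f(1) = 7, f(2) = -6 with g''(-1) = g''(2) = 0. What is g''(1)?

-30

With M_i denoting the second derivative at x_i, h_i = 1, 1, 1, and Δ_i = (y_(i+1) − y_i)/h_i = -3, 4, -13:
  1·M_0 + 4·M_1 + 1·M_2 = 6(Δ_1 - Δ_0) = 42
  1·M_1 + 4·M_2 + 1·M_3 = 6(Δ_2 - Δ_1) = -102
Natural end conditions: M_0 = M_3 = 0.
Hence M_0 = 0, M_1 = 18, M_2 = -30, M_3 = 0.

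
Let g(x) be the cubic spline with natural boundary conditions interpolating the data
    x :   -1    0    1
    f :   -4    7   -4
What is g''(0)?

With σ_i denoting the second derivative at x_i, h_i = 1, 1, and Δ_i = (y_(i+1) − y_i)/h_i = 11, -11:
  1·σ_0 + 4·σ_1 + 1·σ_2 = 6(Δ_1 - Δ_0) = -132
Natural end conditions: σ_0 = σ_2 = 0.
Forward elimination and back-substitution give σ_0 = 0, σ_1 = -33, σ_2 = 0.

-33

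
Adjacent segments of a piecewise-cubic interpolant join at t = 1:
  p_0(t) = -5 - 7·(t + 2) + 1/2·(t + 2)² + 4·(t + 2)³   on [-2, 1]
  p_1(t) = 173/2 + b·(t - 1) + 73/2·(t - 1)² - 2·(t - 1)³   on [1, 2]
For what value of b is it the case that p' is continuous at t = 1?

104

p_0'(t) = -7 + 1·(t + 2) + 12·(t + 2)², so p_0'(1) = 104. On the right, p_1'(1) = b, so b = 104.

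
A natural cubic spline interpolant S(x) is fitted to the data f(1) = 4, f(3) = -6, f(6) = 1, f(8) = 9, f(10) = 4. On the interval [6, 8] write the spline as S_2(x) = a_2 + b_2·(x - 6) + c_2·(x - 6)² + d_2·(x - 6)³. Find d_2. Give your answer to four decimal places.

Put M_i = S'' at the i-th knot. Here h = (2, 3, 2, 2) and Δ = (-5, 7/3, 4, -5/2), so the interior equations h_(i-1)·M_(i-1) + 2(h_(i-1)+h_i)·M_i + h_i·M_(i+1) = 6(Δ_i − Δ_(i-1)) read
  2·M_0 + 10·M_1 + 3·M_2 = 6(Δ_1 - Δ_0) = 44
  3·M_1 + 10·M_2 + 2·M_3 = 6(Δ_2 - Δ_1) = 10
  2·M_2 + 8·M_3 + 2·M_4 = 6(Δ_3 - Δ_2) = -39
Natural end conditions: M_0 = M_4 = 0.
Solving the tridiagonal system: M_0 = 0, M_1 = 1435/344, M_2 = 131/172, M_3 = -3485/688, M_4 = 0.
On [6, 8], with S_2(x) = a_2 + b_2·(x - 6) + c_2·(x - 6)² + d_2·(x - 6)³: c_2 = M_2/2 = 131/344, d_2 = (M_3 - M_2)/(6h_2) = -4009/8256, b_2 = Δ_2 - h_2(2M_2 + M_3)/6 = 10693/2064.

-0.4856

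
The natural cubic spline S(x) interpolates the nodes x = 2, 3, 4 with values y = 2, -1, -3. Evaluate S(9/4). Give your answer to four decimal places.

With σ_i denoting the second derivative at x_i, h_i = 1, 1, and Δ_i = (y_(i+1) − y_i)/h_i = -3, -2:
  1·σ_0 + 4·σ_1 + 1·σ_2 = 6(Δ_1 - Δ_0) = 6
Natural end conditions: σ_0 = σ_2 = 0.
Hence σ_0 = 0, σ_1 = 3/2, σ_2 = 0.
On [2, 3], S(x) = 2 - 13/4·(x - 2) + 0·(x - 2)² + 1/4·(x - 2)³.
With (x - 2) = 1/4: S(9/4) = 305/256.

1.1914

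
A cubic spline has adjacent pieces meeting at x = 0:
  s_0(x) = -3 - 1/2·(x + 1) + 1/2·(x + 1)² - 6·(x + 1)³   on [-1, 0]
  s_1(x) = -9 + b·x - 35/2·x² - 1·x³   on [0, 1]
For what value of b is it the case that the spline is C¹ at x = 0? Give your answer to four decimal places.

-17.5000

s_0'(x) = -1/2 + 1·(x + 1) - 18·(x + 1)², so s_0'(0) = -35/2. On the right, s_1'(0) = b, so b = -35/2.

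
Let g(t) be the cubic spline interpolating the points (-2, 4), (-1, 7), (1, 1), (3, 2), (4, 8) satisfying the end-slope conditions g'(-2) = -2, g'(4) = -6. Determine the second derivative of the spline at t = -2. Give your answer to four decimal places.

20.0379

Put M_i = g'' at the i-th knot. Here h = (1, 2, 2, 1) and Δ = (3, -3, 1/2, 6), so the interior equations h_(i-1)·M_(i-1) + 2(h_(i-1)+h_i)·M_i + h_i·M_(i+1) = 6(Δ_i − Δ_(i-1)) read
  1·M_0 + 6·M_1 + 2·M_2 = 6(Δ_1 - Δ_0) = -36
  2·M_1 + 8·M_2 + 2·M_3 = 6(Δ_2 - Δ_1) = 21
  2·M_2 + 6·M_3 + 1·M_4 = 6(Δ_3 - Δ_2) = 33
Clamped end conditions give two more equations: 2h_0·M_0 + h_0·M_1 = 6(Δ_0 - g'(-2)) = 30 and h_3·M_3 + 2h_3·M_4 = 6(g'(4) - Δ_3) = -72.
Solving: M_0 = 2645/132, M_1 = -665/66, M_2 = 53/24, M_3 = 775/66, M_4 = -5527/132.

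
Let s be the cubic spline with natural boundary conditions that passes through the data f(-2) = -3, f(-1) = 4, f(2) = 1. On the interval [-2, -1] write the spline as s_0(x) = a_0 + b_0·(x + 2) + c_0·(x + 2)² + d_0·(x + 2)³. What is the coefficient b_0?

8

Put M_i = s'' at the i-th knot. Here h = (1, 3) and Δ = (7, -1), so the interior equations h_(i-1)·M_(i-1) + 2(h_(i-1)+h_i)·M_i + h_i·M_(i+1) = 6(Δ_i − Δ_(i-1)) read
  1·M_0 + 8·M_1 + 3·M_2 = 6(Δ_1 - Δ_0) = -48
Natural end conditions: M_0 = M_2 = 0.
Hence M_0 = 0, M_1 = -6, M_2 = 0.
On [-2, -1], with s_0(x) = a_0 + b_0·(x + 2) + c_0·(x + 2)² + d_0·(x + 2)³: c_0 = M_0/2 = 0, d_0 = (M_1 - M_0)/(6h_0) = -1, b_0 = Δ_0 - h_0(2M_0 + M_1)/6 = 8.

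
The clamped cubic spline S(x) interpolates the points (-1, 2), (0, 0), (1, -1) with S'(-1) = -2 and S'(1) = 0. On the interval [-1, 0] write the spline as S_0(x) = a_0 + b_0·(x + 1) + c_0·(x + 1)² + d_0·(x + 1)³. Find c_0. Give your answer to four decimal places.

Let m_i = S''(x_i). Step sizes h_i = 1, 1; slopes of the chords Δ_i = (y_(i+1) - y_i)/h_i = -2, -1.
  1·m_0 + 4·m_1 + 1·m_2 = 6(Δ_1 - Δ_0) = 6
Clamped end conditions give two more equations: 2h_0·m_0 + h_0·m_1 = 6(Δ_0 - S'(-1)) = 0 and h_1·m_1 + 2h_1·m_2 = 6(S'(1) - Δ_1) = 6.
Hence m_0 = -1/2, m_1 = 1, m_2 = 5/2.
On [-1, 0], with S_0(x) = a_0 + b_0·(x + 1) + c_0·(x + 1)² + d_0·(x + 1)³: c_0 = m_0/2 = -1/4, d_0 = (m_1 - m_0)/(6h_0) = 1/4, b_0 = Δ_0 - h_0(2m_0 + m_1)/6 = -2.

-0.2500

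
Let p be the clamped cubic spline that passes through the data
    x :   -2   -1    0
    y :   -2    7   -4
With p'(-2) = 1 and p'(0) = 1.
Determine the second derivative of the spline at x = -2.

54

Let m_i = p''(x_i). Step sizes h_i = 1, 1; slopes of the chords Δ_i = (y_(i+1) - y_i)/h_i = 9, -11.
  1·m_0 + 4·m_1 + 1·m_2 = 6(Δ_1 - Δ_0) = -120
Clamped end conditions give two more equations: 2h_0·m_0 + h_0·m_1 = 6(Δ_0 - p'(-2)) = 48 and h_1·m_1 + 2h_1·m_2 = 6(p'(0) - Δ_1) = 72.
Solving: m_0 = 54, m_1 = -60, m_2 = 66.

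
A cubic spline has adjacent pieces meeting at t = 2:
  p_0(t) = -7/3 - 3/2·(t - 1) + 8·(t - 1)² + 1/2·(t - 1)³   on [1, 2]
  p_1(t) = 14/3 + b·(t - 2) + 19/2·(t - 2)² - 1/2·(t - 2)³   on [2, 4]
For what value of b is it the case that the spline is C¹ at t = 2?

p_0'(t) = -3/2 + 16·(t - 1) + 3/2·(t - 1)², so p_0'(2) = 16. On the right, p_1'(2) = b, so b = 16.

16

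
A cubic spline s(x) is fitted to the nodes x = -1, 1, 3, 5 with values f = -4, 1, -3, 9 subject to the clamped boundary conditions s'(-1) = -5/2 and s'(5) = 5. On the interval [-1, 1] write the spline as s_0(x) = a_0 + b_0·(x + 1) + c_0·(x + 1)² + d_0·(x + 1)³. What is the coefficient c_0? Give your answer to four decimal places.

5.9500

Put M_i = s'' at the i-th knot. Here h = (2, 2, 2) and Δ = (5/2, -2, 6), so the interior equations h_(i-1)·M_(i-1) + 2(h_(i-1)+h_i)·M_i + h_i·M_(i+1) = 6(Δ_i − Δ_(i-1)) read
  2·M_0 + 8·M_1 + 2·M_2 = 6(Δ_1 - Δ_0) = -27
  2·M_1 + 8·M_2 + 2·M_3 = 6(Δ_2 - Δ_1) = 48
Clamped end conditions give two more equations: 2h_0·M_0 + h_0·M_1 = 6(Δ_0 - s'(-1)) = 30 and h_2·M_2 + 2h_2·M_3 = 6(s'(5) - Δ_2) = -6.
Solving the tridiagonal system: M_0 = 119/10, M_1 = -44/5, M_2 = 49/5, M_3 = -32/5.
On [-1, 1], with s_0(x) = a_0 + b_0·(x + 1) + c_0·(x + 1)² + d_0·(x + 1)³: c_0 = M_0/2 = 119/20, d_0 = (M_1 - M_0)/(6h_0) = -69/40, b_0 = Δ_0 - h_0(2M_0 + M_1)/6 = -5/2.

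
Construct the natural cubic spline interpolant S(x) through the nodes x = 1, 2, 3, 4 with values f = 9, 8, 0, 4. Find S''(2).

-16

Let m_i = S''(x_i). Step sizes h_i = 1, 1, 1; slopes of the chords Δ_i = (y_(i+1) - y_i)/h_i = -1, -8, 4.
  1·m_0 + 4·m_1 + 1·m_2 = 6(Δ_1 - Δ_0) = -42
  1·m_1 + 4·m_2 + 1·m_3 = 6(Δ_2 - Δ_1) = 72
Natural end conditions: m_0 = m_3 = 0.
Hence m_0 = 0, m_1 = -16, m_2 = 22, m_3 = 0.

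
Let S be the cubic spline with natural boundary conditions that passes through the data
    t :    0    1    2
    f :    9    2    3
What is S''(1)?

Write M_i for S''(x_i). With h_i = 1, 1 and divided differences Δ_i = -7, 1, the continuity of S' gives the tridiagonal system
  1·M_0 + 4·M_1 + 1·M_2 = 6(Δ_1 - Δ_0) = 48
Natural end conditions: M_0 = M_2 = 0.
Solving the tridiagonal system: M_0 = 0, M_1 = 12, M_2 = 0.

12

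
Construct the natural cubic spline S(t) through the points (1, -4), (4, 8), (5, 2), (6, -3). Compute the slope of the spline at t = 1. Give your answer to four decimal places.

7.9677

Let σ_i = S''(x_i). Step sizes h_i = 3, 1, 1; slopes of the chords Δ_i = (y_(i+1) - y_i)/h_i = 4, -6, -5.
  3·σ_0 + 8·σ_1 + 1·σ_2 = 6(Δ_1 - Δ_0) = -60
  1·σ_1 + 4·σ_2 + 1·σ_3 = 6(Δ_2 - Δ_1) = 6
Natural end conditions: σ_0 = σ_3 = 0.
Forward elimination and back-substitution give σ_0 = 0, σ_1 = -246/31, σ_2 = 108/31, σ_3 = 0.
On [1, 4], S'(t) = b_0 + 2c_0·(t - 1) + 3d_0·(t - 1)² with b_0 = Δ_0 - h_0(2σ_0 + σ_1)/6 = 247/31, c_0 = σ_0/2 = 0, d_0 = (σ_1 - σ_0)/(6h_0) = -41/93. So S'(1) = 247/31.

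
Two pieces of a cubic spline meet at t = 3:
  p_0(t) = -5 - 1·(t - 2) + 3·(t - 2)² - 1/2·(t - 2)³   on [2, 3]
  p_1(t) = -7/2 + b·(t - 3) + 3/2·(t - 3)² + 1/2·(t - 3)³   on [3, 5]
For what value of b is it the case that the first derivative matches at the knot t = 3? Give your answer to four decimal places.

3.5000

p_0'(t) = -1 + 6·(t - 2) - 3/2·(t - 2)², so p_0'(3) = 7/2. On the right, p_1'(3) = b, so b = 7/2.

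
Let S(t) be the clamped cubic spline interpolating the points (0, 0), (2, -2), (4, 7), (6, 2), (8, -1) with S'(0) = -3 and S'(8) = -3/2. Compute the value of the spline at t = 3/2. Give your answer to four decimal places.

Let m_i = S''(x_i). Step sizes h_i = 2, 2, 2, 2; slopes of the chords Δ_i = (y_(i+1) - y_i)/h_i = -1, 9/2, -5/2, -3/2.
  2·m_0 + 8·m_1 + 2·m_2 = 6(Δ_1 - Δ_0) = 33
  2·m_1 + 8·m_2 + 2·m_3 = 6(Δ_2 - Δ_1) = -42
  2·m_2 + 8·m_3 + 2·m_4 = 6(Δ_3 - Δ_2) = 6
Clamped end conditions give two more equations: 2h_0·m_0 + h_0·m_1 = 6(Δ_0 - S'(0)) = 12 and h_3·m_3 + 2h_3·m_4 = 6(S'(8) - Δ_3) = 0.
Hence m_0 = 0, m_1 = 6, m_2 = -15/2, m_3 = 3, m_4 = -3/2.
On [0, 2], S(t) = 0 - 3·t + 0·t² + 1/2·t³.
With t = 3/2: S(3/2) = -45/16.

-2.8125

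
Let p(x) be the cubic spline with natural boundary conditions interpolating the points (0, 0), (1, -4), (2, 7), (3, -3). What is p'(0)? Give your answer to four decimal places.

-9.4000

Write σ_i for p''(x_i). With h_i = 1, 1, 1 and divided differences Δ_i = -4, 11, -10, the continuity of p' gives the tridiagonal system
  1·σ_0 + 4·σ_1 + 1·σ_2 = 6(Δ_1 - Δ_0) = 90
  1·σ_1 + 4·σ_2 + 1·σ_3 = 6(Δ_2 - Δ_1) = -126
Natural end conditions: σ_0 = σ_3 = 0.
Forward elimination and back-substitution give σ_0 = 0, σ_1 = 162/5, σ_2 = -198/5, σ_3 = 0.
On [0, 1], p'(x) = b_0 + 2c_0·x + 3d_0·x² with b_0 = Δ_0 - h_0(2σ_0 + σ_1)/6 = -47/5, c_0 = σ_0/2 = 0, d_0 = (σ_1 - σ_0)/(6h_0) = 27/5. So p'(0) = -47/5.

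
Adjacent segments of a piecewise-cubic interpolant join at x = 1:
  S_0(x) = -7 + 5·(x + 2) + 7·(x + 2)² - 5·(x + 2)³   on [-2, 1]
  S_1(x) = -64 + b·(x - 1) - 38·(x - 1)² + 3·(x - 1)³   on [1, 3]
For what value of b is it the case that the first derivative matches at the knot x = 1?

S_0'(x) = 5 + 14·(x + 2) - 15·(x + 2)², so S_0'(1) = -88. On the right, S_1'(1) = b, so b = -88.

-88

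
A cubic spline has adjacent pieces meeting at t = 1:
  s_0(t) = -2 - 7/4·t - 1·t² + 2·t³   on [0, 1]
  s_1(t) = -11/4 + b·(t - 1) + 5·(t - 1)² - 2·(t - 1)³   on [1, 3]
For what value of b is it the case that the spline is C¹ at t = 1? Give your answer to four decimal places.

s_0'(t) = -7/4 - 2·t + 6·t², so s_0'(1) = 9/4. On the right, s_1'(1) = b, so b = 9/4.

2.2500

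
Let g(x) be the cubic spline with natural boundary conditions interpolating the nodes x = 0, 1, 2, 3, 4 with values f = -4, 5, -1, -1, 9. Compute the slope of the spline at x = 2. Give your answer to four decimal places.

Write m_i for g''(x_i). With h_i = 1, 1, 1, 1 and divided differences Δ_i = 9, -6, 0, 10, the continuity of g' gives the tridiagonal system
  1·m_0 + 4·m_1 + 1·m_2 = 6(Δ_1 - Δ_0) = -90
  1·m_1 + 4·m_2 + 1·m_3 = 6(Δ_2 - Δ_1) = 36
  1·m_2 + 4·m_3 + 1·m_4 = 6(Δ_3 - Δ_2) = 60
Natural end conditions: m_0 = m_4 = 0.
Hence m_0 = 0, m_1 = -717/28, m_2 = 87/7, m_3 = 333/28, m_4 = 0.
On [2, 3], g'(x) = b_2 + 2c_2·(x - 2) + 3d_2·(x - 2)² with b_2 = Δ_2 - h_2(2m_2 + m_3)/6 = -49/8, c_2 = m_2/2 = 87/14, d_2 = (m_3 - m_2)/(6h_2) = -5/56. So g'(2) = -49/8.

-6.1250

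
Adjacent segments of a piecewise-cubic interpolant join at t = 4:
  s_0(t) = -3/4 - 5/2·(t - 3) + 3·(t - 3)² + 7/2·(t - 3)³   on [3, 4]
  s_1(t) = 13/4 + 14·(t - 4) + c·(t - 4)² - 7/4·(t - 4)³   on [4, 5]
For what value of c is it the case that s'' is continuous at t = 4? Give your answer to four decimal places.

13.5000

s_0''(t) = 6 + 21·(t - 3), so s_0''(4) = 27. On the right, s_1''(4) = 2c, so c = 27/2.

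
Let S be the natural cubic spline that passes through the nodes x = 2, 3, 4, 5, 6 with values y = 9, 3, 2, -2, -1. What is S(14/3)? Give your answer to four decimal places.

-0.8095

Put m_i = S'' at the i-th knot. Here h = (1, 1, 1, 1) and Δ = (-6, -1, -4, 1), so the interior equations h_(i-1)·m_(i-1) + 2(h_(i-1)+h_i)·m_i + h_i·m_(i+1) = 6(Δ_i − Δ_(i-1)) read
  1·m_0 + 4·m_1 + 1·m_2 = 6(Δ_1 - Δ_0) = 30
  1·m_1 + 4·m_2 + 1·m_3 = 6(Δ_2 - Δ_1) = -18
  1·m_2 + 4·m_3 + 1·m_4 = 6(Δ_3 - Δ_2) = 30
Natural end conditions: m_0 = m_4 = 0.
Solving the tridiagonal system: m_0 = 0, m_1 = 69/7, m_2 = -66/7, m_3 = 69/7, m_4 = 0.
On [4, 5], S(x) = 2 - 5/2·(x - 4) - 33/7·(x - 4)² + 45/14·(x - 4)³.
With (x - 4) = 2/3: S(14/3) = -17/21.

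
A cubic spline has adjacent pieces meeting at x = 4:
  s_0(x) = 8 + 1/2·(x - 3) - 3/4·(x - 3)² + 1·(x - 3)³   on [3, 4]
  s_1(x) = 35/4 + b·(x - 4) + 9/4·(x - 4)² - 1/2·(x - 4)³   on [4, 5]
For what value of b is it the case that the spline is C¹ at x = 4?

s_0'(x) = 1/2 - 3/2·(x - 3) + 3·(x - 3)², so s_0'(4) = 2. On the right, s_1'(4) = b, so b = 2.

2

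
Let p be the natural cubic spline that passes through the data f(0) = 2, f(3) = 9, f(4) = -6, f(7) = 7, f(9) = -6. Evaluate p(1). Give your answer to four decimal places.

Put M_i = p'' at the i-th knot. Here h = (3, 1, 3, 2) and Δ = (7/3, -15, 13/3, -13/2), so the interior equations h_(i-1)·M_(i-1) + 2(h_(i-1)+h_i)·M_i + h_i·M_(i+1) = 6(Δ_i − Δ_(i-1)) read
  3·M_0 + 8·M_1 + 1·M_2 = 6(Δ_1 - Δ_0) = -104
  1·M_1 + 8·M_2 + 3·M_3 = 6(Δ_2 - Δ_1) = 116
  3·M_2 + 10·M_3 + 2·M_4 = 6(Δ_3 - Δ_2) = -65
Natural end conditions: M_0 = M_4 = 0.
Solving: M_0 = 0, M_1 = -971/62, M_2 = 660/31, M_3 = -799/62, M_4 = 0.
On [0, 3], p(t) = 2 + 3781/372·t + 0·t² - 971/1116·t³.
With t = 1: p(1) = 3151/279.

11.2939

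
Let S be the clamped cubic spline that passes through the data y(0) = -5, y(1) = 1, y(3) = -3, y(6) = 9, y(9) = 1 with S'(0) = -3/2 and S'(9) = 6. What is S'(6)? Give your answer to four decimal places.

With M_i denoting the second derivative at x_i, h_i = 1, 2, 3, 3, and Δ_i = (y_(i+1) − y_i)/h_i = 6, -2, 4, -8/3:
  1·M_0 + 6·M_1 + 2·M_2 = 6(Δ_1 - Δ_0) = -48
  2·M_1 + 10·M_2 + 3·M_3 = 6(Δ_2 - Δ_1) = 36
  3·M_2 + 12·M_3 + 3·M_4 = 6(Δ_3 - Δ_2) = -40
Clamped end conditions give two more equations: 2h_0·M_0 + h_0·M_1 = 6(Δ_0 - S'(0)) = 45 and h_3·M_3 + 2h_3·M_4 = 6(S'(9) - Δ_3) = 52.
Hence M_0 = 1655/54, M_1 = -440/27, M_2 = 1033/108, M_3 = -487/54, M_4 = 1423/108.
On [6, 9], S'(x) = b_3 + 2c_3·(x - 6) + 3d_3·(x - 6)² with b_3 = Δ_3 - h_3(2M_3 + M_4)/6 = -17/72, c_3 = M_3/2 = -487/108, d_3 = (M_4 - M_3)/(6h_3) = 799/648. So S'(6) = -17/72.

-0.2361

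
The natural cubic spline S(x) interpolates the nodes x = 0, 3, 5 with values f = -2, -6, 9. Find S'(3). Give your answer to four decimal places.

3.9667

Put m_i = S'' at the i-th knot. Here h = (3, 2) and Δ = (-4/3, 15/2), so the interior equations h_(i-1)·m_(i-1) + 2(h_(i-1)+h_i)·m_i + h_i·m_(i+1) = 6(Δ_i − Δ_(i-1)) read
  3·m_0 + 10·m_1 + 2·m_2 = 6(Δ_1 - Δ_0) = 53
Natural end conditions: m_0 = m_2 = 0.
Hence m_0 = 0, m_1 = 53/10, m_2 = 0.
On [3, 5], S'(x) = b_1 + 2c_1·(x - 3) + 3d_1·(x - 3)² with b_1 = Δ_1 - h_1(2m_1 + m_2)/6 = 119/30, c_1 = m_1/2 = 53/20, d_1 = (m_2 - m_1)/(6h_1) = -53/120. So S'(3) = 119/30.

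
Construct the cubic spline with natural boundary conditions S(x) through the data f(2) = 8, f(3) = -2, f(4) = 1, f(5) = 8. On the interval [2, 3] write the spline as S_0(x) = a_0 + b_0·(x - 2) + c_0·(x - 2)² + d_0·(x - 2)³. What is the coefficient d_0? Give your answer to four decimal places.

With m_i denoting the second derivative at x_i, h_i = 1, 1, 1, and Δ_i = (y_(i+1) − y_i)/h_i = -10, 3, 7:
  1·m_0 + 4·m_1 + 1·m_2 = 6(Δ_1 - Δ_0) = 78
  1·m_1 + 4·m_2 + 1·m_3 = 6(Δ_2 - Δ_1) = 24
Natural end conditions: m_0 = m_3 = 0.
Hence m_0 = 0, m_1 = 96/5, m_2 = 6/5, m_3 = 0.
On [2, 3], with S_0(x) = a_0 + b_0·(x - 2) + c_0·(x - 2)² + d_0·(x - 2)³: c_0 = m_0/2 = 0, d_0 = (m_1 - m_0)/(6h_0) = 16/5, b_0 = Δ_0 - h_0(2m_0 + m_1)/6 = -66/5.

3.2000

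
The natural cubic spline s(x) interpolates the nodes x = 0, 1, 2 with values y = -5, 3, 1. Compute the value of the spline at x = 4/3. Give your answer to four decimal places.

Let M_i = s''(x_i). Step sizes h_i = 1, 1; slopes of the chords Δ_i = (y_(i+1) - y_i)/h_i = 8, -2.
  1·M_0 + 4·M_1 + 1·M_2 = 6(Δ_1 - Δ_0) = -60
Natural end conditions: M_0 = M_2 = 0.
Solving the tridiagonal system: M_0 = 0, M_1 = -15, M_2 = 0.
On [1, 2], s(x) = 3 + 3·(x - 1) - 15/2·(x - 1)² + 5/2·(x - 1)³.
With (x - 1) = 1/3: s(4/3) = 88/27.

3.2593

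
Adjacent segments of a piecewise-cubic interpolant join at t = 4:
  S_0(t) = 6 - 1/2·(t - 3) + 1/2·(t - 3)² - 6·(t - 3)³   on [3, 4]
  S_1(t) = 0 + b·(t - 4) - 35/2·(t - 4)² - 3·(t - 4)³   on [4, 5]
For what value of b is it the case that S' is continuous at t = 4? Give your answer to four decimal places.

S_0'(t) = -1/2 + 1·(t - 3) - 18·(t - 3)², so S_0'(4) = -35/2. On the right, S_1'(4) = b, so b = -35/2.

-17.5000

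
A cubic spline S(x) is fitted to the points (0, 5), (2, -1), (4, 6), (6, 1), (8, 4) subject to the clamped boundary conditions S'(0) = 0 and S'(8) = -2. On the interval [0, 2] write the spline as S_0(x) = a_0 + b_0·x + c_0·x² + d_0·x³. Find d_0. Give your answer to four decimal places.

Let σ_i = S''(x_i). Step sizes h_i = 2, 2, 2, 2; slopes of the chords Δ_i = (y_(i+1) - y_i)/h_i = -3, 7/2, -5/2, 3/2.
  2·σ_0 + 8·σ_1 + 2·σ_2 = 6(Δ_1 - Δ_0) = 39
  2·σ_1 + 8·σ_2 + 2·σ_3 = 6(Δ_2 - Δ_1) = -36
  2·σ_2 + 8·σ_3 + 2·σ_4 = 6(Δ_3 - Δ_2) = 24
Clamped end conditions give two more equations: 2h_0·σ_0 + h_0·σ_1 = 6(Δ_0 - S'(0)) = -18 and h_3·σ_3 + 2h_3·σ_4 = 6(S'(8) - Δ_3) = -21.
Forward elimination and back-substitution give σ_0 = -1027/112, σ_1 = 523/56, σ_2 = -139/16, σ_3 = 415/56, σ_4 = -1003/112.
On [0, 2], with S_0(x) = a_0 + b_0·x + c_0·x² + d_0·x³: c_0 = σ_0/2 = -1027/224, d_0 = (σ_1 - σ_0)/(6h_0) = 691/448, b_0 = Δ_0 - h_0(2σ_0 + σ_1)/6 = 0.

1.5424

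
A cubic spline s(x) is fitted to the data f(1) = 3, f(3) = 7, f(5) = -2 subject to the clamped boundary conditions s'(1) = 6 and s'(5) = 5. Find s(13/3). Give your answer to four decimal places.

-1.8333

Write M_i for s''(x_i). With h_i = 2, 2 and divided differences Δ_i = 2, -9/2, the continuity of s' gives the tridiagonal system
  2·M_0 + 8·M_1 + 2·M_2 = 6(Δ_1 - Δ_0) = -39
Clamped end conditions give two more equations: 2h_0·M_0 + h_0·M_1 = 6(Δ_0 - s'(1)) = -24 and h_1·M_1 + 2h_1·M_2 = 6(s'(5) - Δ_1) = 57.
Forward elimination and back-substitution give M_0 = -11/8, M_1 = -37/4, M_2 = 151/8.
On [3, 5], s(x) = 7 - 37/8·(x - 3) - 37/8·(x - 3)² + 75/32·(x - 3)³.
With (x - 3) = 4/3: s(13/3) = -11/6.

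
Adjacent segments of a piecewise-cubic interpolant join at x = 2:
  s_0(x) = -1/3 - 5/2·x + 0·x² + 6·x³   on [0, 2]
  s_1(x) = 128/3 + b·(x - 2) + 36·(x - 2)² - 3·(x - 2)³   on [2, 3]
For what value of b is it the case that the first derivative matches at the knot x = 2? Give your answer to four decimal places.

69.5000

s_0'(x) = -5/2 + 0·x + 18·x², so s_0'(2) = 139/2. On the right, s_1'(2) = b, so b = 139/2.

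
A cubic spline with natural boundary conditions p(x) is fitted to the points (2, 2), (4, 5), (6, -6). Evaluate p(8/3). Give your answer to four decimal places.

4.0370

Write M_i for p''(x_i). With h_i = 2, 2 and divided differences Δ_i = 3/2, -11/2, the continuity of p' gives the tridiagonal system
  2·M_0 + 8·M_1 + 2·M_2 = 6(Δ_1 - Δ_0) = -42
Natural end conditions: M_0 = M_2 = 0.
Solving: M_0 = 0, M_1 = -21/4, M_2 = 0.
On [2, 4], p(x) = 2 + 13/4·(x - 2) + 0·(x - 2)² - 7/16·(x - 2)³.
With (x - 2) = 2/3: p(8/3) = 109/27.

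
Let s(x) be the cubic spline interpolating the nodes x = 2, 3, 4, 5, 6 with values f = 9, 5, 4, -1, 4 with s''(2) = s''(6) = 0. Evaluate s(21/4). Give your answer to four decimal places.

-0.7402

Put M_i = s'' at the i-th knot. Here h = (1, 1, 1, 1) and Δ = (-4, -1, -5, 5), so the interior equations h_(i-1)·M_(i-1) + 2(h_(i-1)+h_i)·M_i + h_i·M_(i+1) = 6(Δ_i − Δ_(i-1)) read
  1·M_0 + 4·M_1 + 1·M_2 = 6(Δ_1 - Δ_0) = 18
  1·M_1 + 4·M_2 + 1·M_3 = 6(Δ_2 - Δ_1) = -24
  1·M_2 + 4·M_3 + 1·M_4 = 6(Δ_3 - Δ_2) = 60
Natural end conditions: M_0 = M_4 = 0.
Solving: M_0 = 0, M_1 = 213/28, M_2 = -87/7, M_3 = 507/28, M_4 = 0.
On [5, 6], s(x) = -1 - 29/28·(x - 5) + 507/56·(x - 5)² - 169/56·(x - 5)³.
With (x - 5) = 1/4: s(21/4) = -379/512.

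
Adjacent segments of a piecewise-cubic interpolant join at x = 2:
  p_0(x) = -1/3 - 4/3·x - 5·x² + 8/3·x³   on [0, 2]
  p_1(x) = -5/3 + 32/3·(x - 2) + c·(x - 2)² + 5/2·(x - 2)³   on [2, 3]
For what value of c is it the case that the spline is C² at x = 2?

11

p_0''(x) = -10 + 16·x, so p_0''(2) = 22. On the right, p_1''(2) = 2c, so c = 11.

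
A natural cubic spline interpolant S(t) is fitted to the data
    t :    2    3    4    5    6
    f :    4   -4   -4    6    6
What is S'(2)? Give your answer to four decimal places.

Write M_i for S''(x_i). With h_i = 1, 1, 1, 1 and divided differences Δ_i = -8, 0, 10, 0, the continuity of S' gives the tridiagonal system
  1·M_0 + 4·M_1 + 1·M_2 = 6(Δ_1 - Δ_0) = 48
  1·M_1 + 4·M_2 + 1·M_3 = 6(Δ_2 - Δ_1) = 60
  1·M_2 + 4·M_3 + 1·M_4 = 6(Δ_3 - Δ_2) = -60
Natural end conditions: M_0 = M_4 = 0.
Hence M_0 = 0, M_1 = 15/2, M_2 = 18, M_3 = -39/2, M_4 = 0.
On [2, 3], S'(t) = b_0 + 2c_0·(t - 2) + 3d_0·(t - 2)² with b_0 = Δ_0 - h_0(2M_0 + M_1)/6 = -37/4, c_0 = M_0/2 = 0, d_0 = (M_1 - M_0)/(6h_0) = 5/4. So S'(2) = -37/4.

-9.2500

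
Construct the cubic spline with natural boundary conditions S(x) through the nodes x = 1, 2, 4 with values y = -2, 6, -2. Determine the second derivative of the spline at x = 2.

Write M_i for S''(x_i). With h_i = 1, 2 and divided differences Δ_i = 8, -4, the continuity of S' gives the tridiagonal system
  1·M_0 + 6·M_1 + 2·M_2 = 6(Δ_1 - Δ_0) = -72
Natural end conditions: M_0 = M_2 = 0.
Forward elimination and back-substitution give M_0 = 0, M_1 = -12, M_2 = 0.

-12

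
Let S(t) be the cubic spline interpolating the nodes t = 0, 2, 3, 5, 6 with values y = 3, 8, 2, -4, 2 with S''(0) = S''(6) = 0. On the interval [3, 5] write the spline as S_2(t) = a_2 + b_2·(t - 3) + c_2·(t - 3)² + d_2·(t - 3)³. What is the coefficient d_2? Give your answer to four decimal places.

0.5672

Let m_i = S''(x_i). Step sizes h_i = 2, 1, 2, 1; slopes of the chords Δ_i = (y_(i+1) - y_i)/h_i = 5/2, -6, -3, 6.
  2·m_0 + 6·m_1 + 1·m_2 = 6(Δ_1 - Δ_0) = -51
  1·m_1 + 6·m_2 + 2·m_3 = 6(Δ_2 - Δ_1) = 18
  2·m_2 + 6·m_3 + 1·m_4 = 6(Δ_3 - Δ_2) = 54
Natural end conditions: m_0 = m_4 = 0.
Hence m_0 = 0, m_1 = -272/31, m_2 = 51/31, m_3 = 262/31, m_4 = 0.
On [3, 5], with S_2(t) = a_2 + b_2·(t - 3) + c_2·(t - 3)² + d_2·(t - 3)³: c_2 = m_2/2 = 51/62, d_2 = (m_3 - m_2)/(6h_2) = 211/372, b_2 = Δ_2 - h_2(2m_2 + m_3)/6 = -643/93.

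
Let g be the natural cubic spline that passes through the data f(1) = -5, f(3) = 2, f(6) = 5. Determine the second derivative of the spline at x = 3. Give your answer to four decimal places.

Write M_i for g''(x_i). With h_i = 2, 3 and divided differences Δ_i = 7/2, 1, the continuity of g' gives the tridiagonal system
  2·M_0 + 10·M_1 + 3·M_2 = 6(Δ_1 - Δ_0) = -15
Natural end conditions: M_0 = M_2 = 0.
Solving the tridiagonal system: M_0 = 0, M_1 = -3/2, M_2 = 0.

-1.5000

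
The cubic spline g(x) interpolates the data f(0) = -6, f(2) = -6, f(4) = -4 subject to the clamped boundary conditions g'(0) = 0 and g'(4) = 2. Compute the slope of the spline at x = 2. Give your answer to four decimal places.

0.2500

Put M_i = g'' at the i-th knot. Here h = (2, 2) and Δ = (0, 1), so the interior equations h_(i-1)·M_(i-1) + 2(h_(i-1)+h_i)·M_i + h_i·M_(i+1) = 6(Δ_i − Δ_(i-1)) read
  2·M_0 + 8·M_1 + 2·M_2 = 6(Δ_1 - Δ_0) = 6
Clamped end conditions give two more equations: 2h_0·M_0 + h_0·M_1 = 6(Δ_0 - g'(0)) = 0 and h_1·M_1 + 2h_1·M_2 = 6(g'(4) - Δ_1) = 6.
Forward elimination and back-substitution give M_0 = -1/4, M_1 = 1/2, M_2 = 5/4.
On [2, 4], g'(x) = b_1 + 2c_1·(x - 2) + 3d_1·(x - 2)² with b_1 = Δ_1 - h_1(2M_1 + M_2)/6 = 1/4, c_1 = M_1/2 = 1/4, d_1 = (M_2 - M_1)/(6h_1) = 1/16. So g'(2) = 1/4.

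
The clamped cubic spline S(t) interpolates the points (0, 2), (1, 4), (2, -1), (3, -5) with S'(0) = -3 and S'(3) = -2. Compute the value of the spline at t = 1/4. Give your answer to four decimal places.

Write m_i for S''(x_i). With h_i = 1, 1, 1 and divided differences Δ_i = 2, -5, -4, the continuity of S' gives the tridiagonal system
  1·m_0 + 4·m_1 + 1·m_2 = 6(Δ_1 - Δ_0) = -42
  1·m_1 + 4·m_2 + 1·m_3 = 6(Δ_2 - Δ_1) = 6
Clamped end conditions give two more equations: 2h_0·m_0 + h_0·m_1 = 6(Δ_0 - S'(0)) = 30 and h_2·m_2 + 2h_2·m_3 = 6(S'(3) - Δ_2) = 12.
Solving the tridiagonal system: m_0 = 358/15, m_1 = -266/15, m_2 = 76/15, m_3 = 52/15.
On [0, 1], S(t) = 2 - 3·t + 179/15·t² - 104/15·t³.
With t = 1/4: S(1/4) = 151/80.

1.8875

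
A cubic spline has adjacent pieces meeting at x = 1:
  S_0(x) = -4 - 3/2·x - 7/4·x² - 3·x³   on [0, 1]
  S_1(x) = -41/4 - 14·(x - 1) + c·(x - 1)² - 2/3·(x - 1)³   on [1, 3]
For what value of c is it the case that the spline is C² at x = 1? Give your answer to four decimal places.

S_0''(x) = -7/2 - 18·x, so S_0''(1) = -43/2. On the right, S_1''(1) = 2c, so c = -43/4.

-10.7500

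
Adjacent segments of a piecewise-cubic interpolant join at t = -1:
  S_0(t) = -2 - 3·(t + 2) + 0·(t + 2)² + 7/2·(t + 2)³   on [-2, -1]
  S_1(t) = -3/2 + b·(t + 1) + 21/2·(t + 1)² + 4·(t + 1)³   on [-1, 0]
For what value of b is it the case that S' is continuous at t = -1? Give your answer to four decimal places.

7.5000

S_0'(t) = -3 + 0·(t + 2) + 21/2·(t + 2)², so S_0'(-1) = 15/2. On the right, S_1'(-1) = b, so b = 15/2.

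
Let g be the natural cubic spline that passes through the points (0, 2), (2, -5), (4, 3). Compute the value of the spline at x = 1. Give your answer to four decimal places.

Write M_i for g''(x_i). With h_i = 2, 2 and divided differences Δ_i = -7/2, 4, the continuity of g' gives the tridiagonal system
  2·M_0 + 8·M_1 + 2·M_2 = 6(Δ_1 - Δ_0) = 45
Natural end conditions: M_0 = M_2 = 0.
Forward elimination and back-substitution give M_0 = 0, M_1 = 45/8, M_2 = 0.
On [0, 2], g(x) = 2 - 43/8·x + 0·x² + 15/32·x³.
With x = 1: g(1) = -93/32.

-2.9063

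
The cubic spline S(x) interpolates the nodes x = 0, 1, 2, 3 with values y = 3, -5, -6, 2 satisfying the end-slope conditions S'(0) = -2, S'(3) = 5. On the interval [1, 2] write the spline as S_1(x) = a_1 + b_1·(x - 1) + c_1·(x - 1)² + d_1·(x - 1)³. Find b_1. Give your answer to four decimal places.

-7.7333

Put m_i = S'' at the i-th knot. Here h = (1, 1, 1) and Δ = (-8, -1, 8), so the interior equations h_(i-1)·m_(i-1) + 2(h_(i-1)+h_i)·m_i + h_i·m_(i+1) = 6(Δ_i − Δ_(i-1)) read
  1·m_0 + 4·m_1 + 1·m_2 = 6(Δ_1 - Δ_0) = 42
  1·m_1 + 4·m_2 + 1·m_3 = 6(Δ_2 - Δ_1) = 54
Clamped end conditions give two more equations: 2h_0·m_0 + h_0·m_1 = 6(Δ_0 - S'(0)) = -36 and h_2·m_2 + 2h_2·m_3 = 6(S'(3) - Δ_2) = -18.
Hence m_0 = -368/15, m_1 = 196/15, m_2 = 214/15, m_3 = -242/15.
On [1, 2], with S_1(x) = a_1 + b_1·(x - 1) + c_1·(x - 1)² + d_1·(x - 1)³: c_1 = m_1/2 = 98/15, d_1 = (m_2 - m_1)/(6h_1) = 1/5, b_1 = Δ_1 - h_1(2m_1 + m_2)/6 = -116/15.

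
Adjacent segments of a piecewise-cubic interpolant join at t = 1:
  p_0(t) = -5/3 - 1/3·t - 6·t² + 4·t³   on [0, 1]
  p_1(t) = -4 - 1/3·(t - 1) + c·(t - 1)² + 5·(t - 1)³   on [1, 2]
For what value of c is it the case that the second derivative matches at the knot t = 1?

6

p_0''(t) = -12 + 24·t, so p_0''(1) = 12. On the right, p_1''(1) = 2c, so c = 6.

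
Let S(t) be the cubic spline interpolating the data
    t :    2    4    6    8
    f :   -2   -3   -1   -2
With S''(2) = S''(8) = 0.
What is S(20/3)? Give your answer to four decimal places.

Write M_i for S''(x_i). With h_i = 2, 2, 2 and divided differences Δ_i = -1/2, 1, -1/2, the continuity of S' gives the tridiagonal system
  2·M_0 + 8·M_1 + 2·M_2 = 6(Δ_1 - Δ_0) = 9
  2·M_1 + 8·M_2 + 2·M_3 = 6(Δ_2 - Δ_1) = -9
Natural end conditions: M_0 = M_3 = 0.
Solving: M_0 = 0, M_1 = 3/2, M_2 = -3/2, M_3 = 0.
On [6, 8], S(t) = -1 + 1/2·(t - 6) - 3/4·(t - 6)² + 1/8·(t - 6)³.
With (t - 6) = 2/3: S(20/3) = -26/27.

-0.9630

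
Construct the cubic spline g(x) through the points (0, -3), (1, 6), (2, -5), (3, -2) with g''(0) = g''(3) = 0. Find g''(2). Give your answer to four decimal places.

30.4000

With m_i denoting the second derivative at x_i, h_i = 1, 1, 1, and Δ_i = (y_(i+1) − y_i)/h_i = 9, -11, 3:
  1·m_0 + 4·m_1 + 1·m_2 = 6(Δ_1 - Δ_0) = -120
  1·m_1 + 4·m_2 + 1·m_3 = 6(Δ_2 - Δ_1) = 84
Natural end conditions: m_0 = m_3 = 0.
Solving the tridiagonal system: m_0 = 0, m_1 = -188/5, m_2 = 152/5, m_3 = 0.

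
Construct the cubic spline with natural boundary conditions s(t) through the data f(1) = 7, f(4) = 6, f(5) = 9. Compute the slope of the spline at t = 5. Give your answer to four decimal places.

Write M_i for s''(x_i). With h_i = 3, 1 and divided differences Δ_i = -1/3, 3, the continuity of s' gives the tridiagonal system
  3·M_0 + 8·M_1 + 1·M_2 = 6(Δ_1 - Δ_0) = 20
Natural end conditions: M_0 = M_2 = 0.
Forward elimination and back-substitution give M_0 = 0, M_1 = 5/2, M_2 = 0.
On [4, 5], s'(t) = b_1 + 2c_1·(t - 4) + 3d_1·(t - 4)² with b_1 = Δ_1 - h_1(2M_1 + M_2)/6 = 13/6, c_1 = M_1/2 = 5/4, d_1 = (M_2 - M_1)/(6h_1) = -5/12. So s'(5) = 41/12.

3.4167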